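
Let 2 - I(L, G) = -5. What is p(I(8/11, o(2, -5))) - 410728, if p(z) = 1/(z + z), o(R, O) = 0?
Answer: -5750191/14 ≈ -4.1073e+5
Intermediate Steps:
I(L, G) = 7 (I(L, G) = 2 - 1*(-5) = 2 + 5 = 7)
p(z) = 1/(2*z)
p(I(8/11, o(2, -5))) - 410728 = (1/2)/7 - 410728 = (1/2)*(1/7) - 410728 = 1/14 - 410728 = -5750191/14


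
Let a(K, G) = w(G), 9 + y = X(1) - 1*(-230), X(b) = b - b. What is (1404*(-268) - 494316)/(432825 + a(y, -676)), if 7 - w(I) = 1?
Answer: -290196/144277 ≈ -2.0114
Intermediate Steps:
w(I) = 6 (w(I) = 7 - 1*1 = 7 - 1 = 6)
X(b) = 0
y = 221 (y = -9 + (0 - 1*(-230)) = -9 + (0 + 230) = -9 + 230 = 221)
a(K, G) = 6
(1404*(-268) - 494316)/(432825 + a(y, -676)) = (1404*(-268) - 494316)/(432825 + 6) = (-376272 - 494316)/432831 = -870588*1/432831 = -290196/144277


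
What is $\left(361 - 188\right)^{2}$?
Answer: $29929$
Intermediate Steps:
$\left(361 - 188\right)^{2} = 173^{2} = 29929$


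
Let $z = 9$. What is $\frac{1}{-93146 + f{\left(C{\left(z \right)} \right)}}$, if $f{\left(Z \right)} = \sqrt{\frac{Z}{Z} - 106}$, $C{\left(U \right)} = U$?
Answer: $- \frac{93146}{8676177421} - \frac{i \sqrt{105}}{8676177421} \approx -1.0736 \cdot 10^{-5} - 1.181 \cdot 10^{-9} i$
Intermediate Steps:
$f{\left(Z \right)} = i \sqrt{105}$ ($f{\left(Z \right)} = \sqrt{1 - 106} = \sqrt{-105} = i \sqrt{105}$)
$\frac{1}{-93146 + f{\left(C{\left(z \right)} \right)}} = \frac{1}{-93146 + i \sqrt{105}}$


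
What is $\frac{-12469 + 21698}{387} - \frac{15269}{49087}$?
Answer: $\frac{447114820}{18996669} \approx 23.536$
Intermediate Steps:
$\frac{-12469 + 21698}{387} - \frac{15269}{49087} = 9229 \cdot \frac{1}{387} - \frac{15269}{49087} = \frac{9229}{387} - \frac{15269}{49087} = \frac{447114820}{18996669}$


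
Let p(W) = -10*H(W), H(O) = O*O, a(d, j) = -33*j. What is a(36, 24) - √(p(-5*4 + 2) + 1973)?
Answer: -792 - I*√1267 ≈ -792.0 - 35.595*I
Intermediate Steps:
H(O) = O²
p(W) = -10*W²
a(36, 24) - √(p(-5*4 + 2) + 1973) = -33*24 - √(-10*(-5*4 + 2)² + 1973) = -792 - √(-10*(-20 + 2)² + 1973) = -792 - √(-10*(-18)² + 1973) = -792 - √(-10*324 + 1973) = -792 - √(-3240 + 1973) = -792 - √(-1267) = -792 - I*√1267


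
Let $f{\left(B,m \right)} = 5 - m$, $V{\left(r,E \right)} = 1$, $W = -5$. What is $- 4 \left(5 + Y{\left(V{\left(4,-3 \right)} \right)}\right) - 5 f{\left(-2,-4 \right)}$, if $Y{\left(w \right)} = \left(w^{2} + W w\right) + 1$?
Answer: $-53$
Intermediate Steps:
$Y{\left(w \right)} = 1 + w^{2} - 5 w$ ($Y{\left(w \right)} = \left(w^{2} - 5 w\right) + 1 = 1 + w^{2} - 5 w$)
$- 4 \left(5 + Y{\left(V{\left(4,-3 \right)} \right)}\right) - 5 f{\left(-2,-4 \right)} = - 4 \left(5 + \left(1 + 1^{2} - 5\right)\right) - 5 \left(5 - -4\right) = - 4 \left(5 + \left(1 + 1 - 5\right)\right) - 5 \left(5 + 4\right) = - 4 \left(5 - 3\right) - 45 = \left(-4\right) 2 - 45 = -8 - 45 = -53$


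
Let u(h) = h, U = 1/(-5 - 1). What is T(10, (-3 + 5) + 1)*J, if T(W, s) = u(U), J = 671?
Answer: -671/6 ≈ -111.83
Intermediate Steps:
U = -1/6 (U = 1/(-6) = -1/6 ≈ -0.16667)
T(W, s) = -1/6
T(10, (-3 + 5) + 1)*J = -1/6*671 = -671/6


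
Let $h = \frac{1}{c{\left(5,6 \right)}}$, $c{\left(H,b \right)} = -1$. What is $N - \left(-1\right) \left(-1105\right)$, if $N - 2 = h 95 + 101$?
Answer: $-1097$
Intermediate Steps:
$h = -1$ ($h = \frac{1}{-1} = -1$)
$N = 8$ ($N = 2 + \left(\left(-1\right) 95 + 101\right) = 2 + \left(-95 + 101\right) = 2 + 6 = 8$)
$N - \left(-1\right) \left(-1105\right) = 8 - \left(-1\right) \left(-1105\right) = 8 - 1105 = -1097$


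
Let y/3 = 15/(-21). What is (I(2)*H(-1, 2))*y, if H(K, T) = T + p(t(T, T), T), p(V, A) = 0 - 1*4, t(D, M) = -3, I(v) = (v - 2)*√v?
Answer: 0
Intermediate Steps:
I(v) = √v*(-2 + v) (I(v) = (-2 + v)*√v = √v*(-2 + v))
y = -15/7 (y = 3*(15/(-21)) = 3*(15*(-1/21)) = 3*(-5/7) = -15/7 ≈ -2.1429)
p(V, A) = -4 (p(V, A) = 0 - 4 = -4)
H(K, T) = -4 + T (H(K, T) = T - 4 = -4 + T)
(I(2)*H(-1, 2))*y = ((√2*(-2 + 2))*(-4 + 2))*(-15/7) = ((√2*0)*(-2))*(-15/7) = (0*(-2))*(-15/7) = 0*(-15/7) = 0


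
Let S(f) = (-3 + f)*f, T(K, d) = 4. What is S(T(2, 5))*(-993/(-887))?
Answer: 3972/887 ≈ 4.4780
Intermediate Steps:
S(f) = f*(-3 + f)
S(T(2, 5))*(-993/(-887)) = (4*(-3 + 4))*(-993/(-887)) = (4*1)*(-993*(-1/887)) = 4*(993/887) = 3972/887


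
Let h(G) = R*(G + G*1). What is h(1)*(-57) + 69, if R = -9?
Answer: 1095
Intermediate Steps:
h(G) = -18*G (h(G) = -9*(G + G*1) = -9*(G + G) = -18*G)
h(1)*(-57) + 69 = -18*1*(-57) + 69 = -18*(-57) + 69 = 1026 + 69 = 1095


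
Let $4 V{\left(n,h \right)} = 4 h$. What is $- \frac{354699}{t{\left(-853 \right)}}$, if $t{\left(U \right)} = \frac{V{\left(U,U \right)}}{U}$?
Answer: $-354699$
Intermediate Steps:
$V{\left(n,h \right)} = h$ ($V{\left(n,h \right)} = \frac{4 h}{4} = h$)
$t{\left(U \right)} = 1$ ($t{\left(U \right)} = \frac{U}{U} = 1$)
$- \frac{354699}{t{\left(-853 \right)}} = - \frac{354699}{1} = \left(-354699\right) 1 = -354699$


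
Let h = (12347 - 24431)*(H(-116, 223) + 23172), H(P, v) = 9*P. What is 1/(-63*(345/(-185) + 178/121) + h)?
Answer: -4477/1197126193635 ≈ -3.7398e-9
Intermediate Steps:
h = -267394752 (h = (12347 - 24431)*(9*(-116) + 23172) = -12084*(-1044 + 23172) = -12084*22128 = -267394752)
1/(-63*(345/(-185) + 178/121) + h) = 1/(-63*(345/(-185) + 178/121) - 267394752) = 1/(-63*(345*(-1/185) + 178*(1/121)) - 267394752) = 1/(-63*(-69/37 + 178/121) - 267394752) = 1/(-63*(-1763/4477) - 267394752) = 1/(111069/4477 - 267394752) = 1/(-1197126193635/4477) = -4477/1197126193635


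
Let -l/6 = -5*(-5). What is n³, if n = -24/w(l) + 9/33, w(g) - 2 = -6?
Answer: 328509/1331 ≈ 246.81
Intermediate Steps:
l = -150 (l = -(-30)*(-5) = -6*25 = -150)
w(g) = -4 (w(g) = 2 - 6 = -4)
n = 69/11 (n = -24/(-4) + 9/33 = -24*(-¼) + 9*(1/33) = 6 + 3/11 = 69/11 ≈ 6.2727)
n³ = (69/11)³ = 328509/1331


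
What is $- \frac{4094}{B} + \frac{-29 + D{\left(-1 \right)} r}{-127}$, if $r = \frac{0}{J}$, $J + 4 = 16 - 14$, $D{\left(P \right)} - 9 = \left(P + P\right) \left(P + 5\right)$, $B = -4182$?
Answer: $\frac{320608}{265557} \approx 1.2073$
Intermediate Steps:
$D{\left(P \right)} = 9 + 2 P \left(5 + P\right)$ ($D{\left(P \right)} = 9 + \left(P + P\right) \left(P + 5\right) = 9 + 2 P \left(5 + P\right)$)
$J = -2$ ($J = -4 + \left(16 - 14\right) = -4 + 2 = -2$)
$r = 0$ ($r = \frac{0}{-2} = 0 \left(- \frac{1}{2}\right) = 0$)
$- \frac{4094}{B} + \frac{-29 + D{\left(-1 \right)} r}{-127} = - \frac{4094}{-4182} + \frac{-29 + \left(9 + 2 \left(-1\right)^{2} + 10 \left(-1\right)\right) 0}{-127} = \left(-4094\right) \left(- \frac{1}{4182}\right) + \left(-29 + \left(9 + 2 \cdot 1 - 10\right) 0\right) \left(- \frac{1}{127}\right) = \frac{2047}{2091} + \left(-29 + \left(9 + 2 - 10\right) 0\right) \left(- \frac{1}{127}\right) = \frac{2047}{2091} + \left(-29 + 1 \cdot 0\right) \left(- \frac{1}{127}\right) = \frac{2047}{2091} + \left(-29 + 0\right) \left(- \frac{1}{127}\right) = \frac{2047}{2091} - - \frac{29}{127} = \frac{2047}{2091} + \frac{29}{127} = \frac{320608}{265557}$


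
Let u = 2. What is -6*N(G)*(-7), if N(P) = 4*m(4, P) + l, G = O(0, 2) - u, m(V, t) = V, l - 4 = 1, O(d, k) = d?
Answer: 882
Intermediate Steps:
l = 5 (l = 4 + 1 = 5)
G = -2 (G = 0 - 1*2 = 0 - 2 = -2)
N(P) = 21 (N(P) = 4*4 + 5 = 16 + 5 = 21)
-6*N(G)*(-7) = -6*21*(-7) = -126*(-7) = 882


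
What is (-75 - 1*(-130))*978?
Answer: 53790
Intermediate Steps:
(-75 - 1*(-130))*978 = (-75 + 130)*978 = 55*978 = 53790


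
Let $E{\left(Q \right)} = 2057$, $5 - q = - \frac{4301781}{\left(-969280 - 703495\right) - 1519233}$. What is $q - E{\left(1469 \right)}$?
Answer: $- \frac{107447577}{52328} \approx -2053.3$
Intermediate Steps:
$q = \frac{191119}{52328}$ ($q = 5 - - \frac{4301781}{\left(-969280 - 703495\right) - 1519233} = 5 - - \frac{4301781}{-1672775 - 1519233} = 5 - - \frac{4301781}{-3192008} = 5 - \left(-4301781\right) \left(- \frac{1}{3192008}\right) = 5 - \frac{70521}{52328} = \frac{191119}{52328} \approx 3.6523$)
$q - E{\left(1469 \right)} = \frac{191119}{52328} - 2057 = - \frac{107447577}{52328}$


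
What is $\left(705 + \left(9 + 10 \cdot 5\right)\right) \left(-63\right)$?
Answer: $-48132$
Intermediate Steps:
$\left(705 + \left(9 + 10 \cdot 5\right)\right) \left(-63\right) = \left(705 + \left(9 + 50\right)\right) \left(-63\right) = \left(705 + 59\right) \left(-63\right) = 764 \left(-63\right) = -48132$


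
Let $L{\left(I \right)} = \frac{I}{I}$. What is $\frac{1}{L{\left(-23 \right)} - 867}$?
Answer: $- \frac{1}{866} \approx -0.0011547$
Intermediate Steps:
$L{\left(I \right)} = 1$
$\frac{1}{L{\left(-23 \right)} - 867} = \frac{1}{1 - 867} = \frac{1}{-866} = - \frac{1}{866}$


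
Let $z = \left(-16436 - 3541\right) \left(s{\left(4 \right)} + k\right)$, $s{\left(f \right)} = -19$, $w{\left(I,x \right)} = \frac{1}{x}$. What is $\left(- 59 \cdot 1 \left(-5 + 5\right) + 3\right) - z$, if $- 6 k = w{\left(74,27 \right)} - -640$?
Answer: $- \frac{135570419}{54} \approx -2.5106 \cdot 10^{6}$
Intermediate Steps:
$k = - \frac{17281}{162}$ ($k = - \frac{\frac{1}{27} - -640}{6} = - \frac{\frac{1}{27} + 640}{6} = \left(- \frac{1}{6}\right) \frac{17281}{27} = - \frac{17281}{162} \approx -106.67$)
$z = \frac{135570581}{54}$ ($z = \left(-16436 - 3541\right) \left(-19 - \frac{17281}{162}\right) = \left(-19977\right) \left(- \frac{20359}{162}\right) = \frac{135570581}{54} \approx 2.5106 \cdot 10^{6}$)
$\left(- 59 \cdot 1 \left(-5 + 5\right) + 3\right) - z = \left(- 59 \cdot 1 \left(-5 + 5\right) + 3\right) - \frac{135570581}{54} = \left(- 59 \cdot 1 \cdot 0 + 3\right) - \frac{135570581}{54} = \left(\left(-59\right) 0 + 3\right) - \frac{135570581}{54} = \left(0 + 3\right) - \frac{135570581}{54} = 3 - \frac{135570581}{54} = - \frac{135570419}{54}$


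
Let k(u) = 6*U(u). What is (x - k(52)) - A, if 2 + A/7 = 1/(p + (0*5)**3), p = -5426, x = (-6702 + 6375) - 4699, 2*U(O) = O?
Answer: -28041561/5426 ≈ -5168.0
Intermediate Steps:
U(O) = O/2
x = -5026 (x = -327 - 4699 = -5026)
k(u) = 3*u (k(u) = 6*(u/2) = 3*u)
A = -75971/5426 (A = -14 + 7/(-5426 + (0*5)**3) = -14 + 7/(-5426 + 0**3) = -14 + 7/(-5426 + 0) = -14 + 7/(-5426) = -14 + 7*(-1/5426) = -14 - 7/5426 = -75971/5426 ≈ -14.001)
(x - k(52)) - A = (-5026 - 3*52) - 1*(-75971/5426) = (-5026 - 1*156) + 75971/5426 = (-5026 - 156) + 75971/5426 = -5182 + 75971/5426 = -28041561/5426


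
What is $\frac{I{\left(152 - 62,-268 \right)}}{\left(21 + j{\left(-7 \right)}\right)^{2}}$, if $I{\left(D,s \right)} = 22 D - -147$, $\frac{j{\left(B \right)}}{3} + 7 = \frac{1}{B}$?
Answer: $\frac{34741}{3} \approx 11580.0$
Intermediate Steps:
$j{\left(B \right)} = -21 + \frac{3}{B}$
$I{\left(D,s \right)} = 147 + 22 D$ ($I{\left(D,s \right)} = 22 D + 147 = 147 + 22 D$)
$\frac{I{\left(152 - 62,-268 \right)}}{\left(21 + j{\left(-7 \right)}\right)^{2}} = \frac{147 + 22 \left(152 - 62\right)}{\left(21 - \left(21 - \frac{3}{-7}\right)\right)^{2}} = \frac{147 + 22 \cdot 90}{\left(21 + \left(-21 + 3 \left(- \frac{1}{7}\right)\right)\right)^{2}} = \frac{147 + 1980}{\left(21 - \frac{150}{7}\right)^{2}} = \frac{2127}{\left(21 - \frac{150}{7}\right)^{2}} = \frac{2127}{\left(- \frac{3}{7}\right)^{2}} = \frac{2127}{\frac{9}{49}} = 2127 \cdot \frac{49}{9} = \frac{34741}{3}$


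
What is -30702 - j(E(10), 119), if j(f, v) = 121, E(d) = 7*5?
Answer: -30823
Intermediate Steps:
E(d) = 35
-30702 - j(E(10), 119) = -30702 - 1*121 = -30702 - 121 = -30823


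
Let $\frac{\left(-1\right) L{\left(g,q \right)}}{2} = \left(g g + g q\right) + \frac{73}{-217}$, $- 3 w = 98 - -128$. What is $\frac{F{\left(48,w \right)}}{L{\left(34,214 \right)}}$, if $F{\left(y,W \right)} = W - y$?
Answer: $\frac{40145}{5489013} \approx 0.0073137$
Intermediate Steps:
$w = - \frac{226}{3}$ ($w = - \frac{98 - -128}{3} = - \frac{98 + 128}{3} = \left(- \frac{1}{3}\right) 226 = - \frac{226}{3} \approx -75.333$)
$L{\left(g,q \right)} = \frac{146}{217} - 2 g^{2} - 2 g q$ ($L{\left(g,q \right)} = - 2 \left(\left(g g + g q\right) + \frac{73}{-217}\right) = - 2 \left(\left(g^{2} + g q\right) + 73 \left(- \frac{1}{217}\right)\right) = - 2 \left(\left(g^{2} + g q\right) - \frac{73}{217}\right) = - 2 \left(- \frac{73}{217} + g^{2} + g q\right) = \frac{146}{217} - 2 g^{2} - 2 g q$)
$\frac{F{\left(48,w \right)}}{L{\left(34,214 \right)}} = \frac{- \frac{226}{3} - 48}{\frac{146}{217} - 2 \cdot 34^{2} - 68 \cdot 214} = \frac{- \frac{226}{3} - 48}{\frac{146}{217} - 2312 - 14552} = - \frac{370}{3 \left(\frac{146}{217} - 2312 - 14552\right)} = - \frac{370}{3 \left(- \frac{3659342}{217}\right)} = \left(- \frac{370}{3}\right) \left(- \frac{217}{3659342}\right) = \frac{40145}{5489013}$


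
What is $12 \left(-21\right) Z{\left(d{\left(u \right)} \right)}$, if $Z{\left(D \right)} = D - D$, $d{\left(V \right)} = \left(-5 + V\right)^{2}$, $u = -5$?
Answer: $0$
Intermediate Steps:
$Z{\left(D \right)} = 0$
$12 \left(-21\right) Z{\left(d{\left(u \right)} \right)} = 12 \left(-21\right) 0 = \left(-252\right) 0 = 0$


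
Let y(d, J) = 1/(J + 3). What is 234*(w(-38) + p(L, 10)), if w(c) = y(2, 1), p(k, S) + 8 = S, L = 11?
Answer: 1053/2 ≈ 526.50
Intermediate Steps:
p(k, S) = -8 + S
y(d, J) = 1/(3 + J)
w(c) = 1/4 (w(c) = 1/(3 + 1) = 1/4)
234*(w(-38) + p(L, 10)) = 234*(1/4 + (-8 + 10)) = 234*(1/4 + 2) = 234*(9/4) = 1053/2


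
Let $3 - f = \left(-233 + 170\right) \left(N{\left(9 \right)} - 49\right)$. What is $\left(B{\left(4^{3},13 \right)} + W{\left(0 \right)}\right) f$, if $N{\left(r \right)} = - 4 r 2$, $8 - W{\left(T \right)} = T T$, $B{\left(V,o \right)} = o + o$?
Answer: $-259080$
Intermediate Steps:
$B{\left(V,o \right)} = 2 o$
$W{\left(T \right)} = 8 - T^{2}$ ($W{\left(T \right)} = 8 - T T = 8 - T^{2}$)
$N{\left(r \right)} = - 8 r$
$f = -7620$ ($f = 3 - \left(-233 + 170\right) \left(\left(-8\right) 9 - 49\right) = 3 - - 63 \left(-72 - 49\right) = 3 - \left(-63\right) \left(-121\right) = 3 - 7623 = -7620$)
$\left(B{\left(4^{3},13 \right)} + W{\left(0 \right)}\right) f = \left(2 \cdot 13 + \left(8 - 0^{2}\right)\right) \left(-7620\right) = \left(26 + \left(8 - 0\right)\right) \left(-7620\right) = \left(26 + \left(8 + 0\right)\right) \left(-7620\right) = \left(26 + 8\right) \left(-7620\right) = 34 \left(-7620\right) = -259080$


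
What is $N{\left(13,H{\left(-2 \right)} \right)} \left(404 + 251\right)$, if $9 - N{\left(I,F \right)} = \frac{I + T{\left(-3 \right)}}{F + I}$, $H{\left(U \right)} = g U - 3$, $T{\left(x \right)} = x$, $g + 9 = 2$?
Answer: $\frac{67465}{12} \approx 5622.1$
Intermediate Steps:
$g = -7$ ($g = -9 + 2 = -7$)
$H{\left(U \right)} = -3 - 7 U$ ($H{\left(U \right)} = - 7 U - 3 = -3 - 7 U$)
$N{\left(I,F \right)} = 9 - \frac{-3 + I}{F + I}$ ($N{\left(I,F \right)} = 9 - \frac{I - 3}{F + I} = 9 - \frac{-3 + I}{F + I}$)
$N{\left(13,H{\left(-2 \right)} \right)} \left(404 + 251\right) = \frac{3 + 8 \cdot 13 + 9 \left(-3 - -14\right)}{\left(-3 - -14\right) + 13} \left(404 + 251\right) = \frac{3 + 104 + 9 \left(-3 + 14\right)}{\left(-3 + 14\right) + 13} \cdot 655 = \frac{3 + 104 + 9 \cdot 11}{11 + 13} \cdot 655 = \frac{3 + 104 + 99}{24} \cdot 655 = \frac{1}{24} \cdot 206 \cdot 655 = \frac{103}{12} \cdot 655 = \frac{67465}{12}$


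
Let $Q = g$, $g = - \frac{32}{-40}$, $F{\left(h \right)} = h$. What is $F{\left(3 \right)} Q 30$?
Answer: $72$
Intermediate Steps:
$g = \frac{4}{5}$ ($g = \left(-32\right) \left(- \frac{1}{40}\right) = \frac{4}{5} \approx 0.8$)
$Q = \frac{4}{5} \approx 0.8$
$F{\left(3 \right)} Q 30 = 3 \cdot \frac{4}{5} \cdot 30 = \frac{12}{5} \cdot 30 = 72$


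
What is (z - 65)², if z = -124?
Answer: 35721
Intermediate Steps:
(z - 65)² = (-124 - 65)² = (-189)² = 35721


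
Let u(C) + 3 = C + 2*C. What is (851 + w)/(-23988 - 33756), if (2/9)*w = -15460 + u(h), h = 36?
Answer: 136493/115488 ≈ 1.1819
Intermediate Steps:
u(C) = -3 + 3*C (u(C) = -3 + (C + 2*C) = -3 + 3*C)
w = -138195/2 (w = 9*(-15460 + (-3 + 3*36))/2 = 9*(-15460 + (-3 + 108))/2 = 9*(-15460 + 105)/2 = (9/2)*(-15355) = -138195/2 ≈ -69098.)
(851 + w)/(-23988 - 33756) = (851 - 138195/2)/(-23988 - 33756) = -136493/2/(-57744) = -136493/2*(-1/57744) = 136493/115488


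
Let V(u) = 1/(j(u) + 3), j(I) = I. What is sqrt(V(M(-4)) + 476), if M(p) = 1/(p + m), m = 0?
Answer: 2*sqrt(14410)/11 ≈ 21.826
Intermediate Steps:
M(p) = 1/p (M(p) = 1/(p + 0) = 1/p)
V(u) = 1/(3 + u) (V(u) = 1/(u + 3) = 1/(3 + u))
sqrt(V(M(-4)) + 476) = sqrt(1/(3 + 1/(-4)) + 476) = sqrt(1/(3 - 1/4) + 476) = sqrt(1/(11/4) + 476) = sqrt(4/11 + 476) = sqrt(5240/11) = 2*sqrt(14410)/11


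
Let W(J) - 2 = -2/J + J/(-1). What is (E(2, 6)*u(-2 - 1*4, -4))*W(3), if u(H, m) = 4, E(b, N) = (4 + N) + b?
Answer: -80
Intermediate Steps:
E(b, N) = 4 + N + b
W(J) = 2 - J - 2/J (W(J) = 2 + (-2/J + J/(-1)) = 2 + (-2/J + J*(-1)) = 2 + (-2/J - J) = 2 + (-J - 2/J) = 2 - J - 2/J)
(E(2, 6)*u(-2 - 1*4, -4))*W(3) = ((4 + 6 + 2)*4)*(2 - 1*3 - 2/3) = (12*4)*(2 - 3 - 2*1/3) = 48*(2 - 3 - 2/3) = 48*(-5/3) = -80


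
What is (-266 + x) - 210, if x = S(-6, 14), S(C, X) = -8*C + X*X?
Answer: -232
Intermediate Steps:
S(C, X) = X² - 8*C (S(C, X) = -8*C + X² = X² - 8*C)
x = 244 (x = 14² - 8*(-6) = 196 + 48 = 244)
(-266 + x) - 210 = (-266 + 244) - 210 = -22 - 210 = -232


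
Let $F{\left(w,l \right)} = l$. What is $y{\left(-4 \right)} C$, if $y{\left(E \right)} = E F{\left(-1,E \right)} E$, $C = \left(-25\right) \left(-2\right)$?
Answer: $-3200$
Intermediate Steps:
$C = 50$
$y{\left(E \right)} = E^{3}$ ($y{\left(E \right)} = E E E = E^{2} E = E^{3}$)
$y{\left(-4 \right)} C = \left(-4\right)^{3} \cdot 50 = \left(-64\right) 50 = -3200$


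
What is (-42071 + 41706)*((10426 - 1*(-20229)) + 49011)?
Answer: -29078090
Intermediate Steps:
(-42071 + 41706)*((10426 - 1*(-20229)) + 49011) = -365*((10426 + 20229) + 49011) = -365*(30655 + 49011) = -365*79666 = -29078090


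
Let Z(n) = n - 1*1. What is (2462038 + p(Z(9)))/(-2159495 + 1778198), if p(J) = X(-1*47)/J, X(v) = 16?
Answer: -117240/18157 ≈ -6.4570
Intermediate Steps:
Z(n) = -1 + n (Z(n) = n - 1 = -1 + n)
p(J) = 16/J
(2462038 + p(Z(9)))/(-2159495 + 1778198) = (2462038 + 16/(-1 + 9))/(-2159495 + 1778198) = (2462038 + 16/8)/(-381297) = (2462038 + 16*(⅛))*(-1/381297) = (2462038 + 2)*(-1/381297) = 2462040*(-1/381297) = -117240/18157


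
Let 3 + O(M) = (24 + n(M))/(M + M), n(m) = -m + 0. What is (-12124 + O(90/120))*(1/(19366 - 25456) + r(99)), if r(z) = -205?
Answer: 30241228573/12180 ≈ 2.4829e+6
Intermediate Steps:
n(m) = -m
O(M) = -3 + (24 - M)/(2*M) (O(M) = -3 + (24 - M)/(M + M) = -3 + (24 - M)/((2*M)) = -3 + (24 - M)*(1/(2*M)) = -3 + (24 - M)/(2*M))
(-12124 + O(90/120))*(1/(19366 - 25456) + r(99)) = (-12124 + (-7/2 + 12/((90/120))))*(1/(19366 - 25456) - 205) = (-12124 + (-7/2 + 12/((90*(1/120)))))*(1/(-6090) - 205) = (-12124 + (-7/2 + 12/(¾)))*(-1/6090 - 205) = (-12124 + (-7/2 + 12*(4/3)))*(-1248451/6090) = (-12124 + (-7/2 + 16))*(-1248451/6090) = (-12124 + 25/2)*(-1248451/6090) = -24223/2*(-1248451/6090) = 30241228573/12180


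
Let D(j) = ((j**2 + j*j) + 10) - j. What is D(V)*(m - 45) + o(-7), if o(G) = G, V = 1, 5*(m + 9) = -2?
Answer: -3027/5 ≈ -605.40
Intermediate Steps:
m = -47/5 (m = -9 + (1/5)*(-2) = -9 - 2/5 = -47/5 ≈ -9.4000)
D(j) = 10 - j + 2*j**2 (D(j) = ((j**2 + j**2) + 10) - j = (2*j**2 + 10) - j = (10 + 2*j**2) - j = 10 - j + 2*j**2)
D(V)*(m - 45) + o(-7) = (10 - 1*1 + 2*1**2)*(-47/5 - 45) - 7 = (10 - 1 + 2*1)*(-272/5) - 7 = (10 - 1 + 2)*(-272/5) - 7 = 11*(-272/5) - 7 = -2992/5 - 7 = -3027/5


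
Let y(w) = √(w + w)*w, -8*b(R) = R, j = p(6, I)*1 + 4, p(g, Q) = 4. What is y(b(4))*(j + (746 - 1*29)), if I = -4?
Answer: -725*I/2 ≈ -362.5*I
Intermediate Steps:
j = 8 (j = 4*1 + 4 = 4 + 4 = 8)
b(R) = -R/8
y(w) = √2*w^(3/2) (y(w) = √(2*w)*w = (√2*√w)*w = √2*w^(3/2))
y(b(4))*(j + (746 - 1*29)) = (√2*(-⅛*4)^(3/2))*(8 + (746 - 1*29)) = (√2*(-½)^(3/2))*(8 + (746 - 29)) = (√2*(-I*√2/4))*(8 + 717) = -I/2*725 = -725*I/2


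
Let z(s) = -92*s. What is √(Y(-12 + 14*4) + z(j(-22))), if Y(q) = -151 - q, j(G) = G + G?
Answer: √3853 ≈ 62.073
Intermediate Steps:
j(G) = 2*G
√(Y(-12 + 14*4) + z(j(-22))) = √((-151 - (-12 + 14*4)) - 184*(-22)) = √((-151 - (-12 + 56)) - 92*(-44)) = √((-151 - 1*44) + 4048) = √((-151 - 44) + 4048) = √(-195 + 4048) = √3853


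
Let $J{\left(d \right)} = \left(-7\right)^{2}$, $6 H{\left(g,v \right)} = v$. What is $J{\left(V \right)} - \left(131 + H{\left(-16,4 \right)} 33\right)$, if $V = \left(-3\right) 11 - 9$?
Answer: $-104$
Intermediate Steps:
$H{\left(g,v \right)} = \frac{v}{6}$
$V = -42$ ($V = -33 - 9 = -42$)
$J{\left(d \right)} = 49$
$J{\left(V \right)} - \left(131 + H{\left(-16,4 \right)} 33\right) = 49 - \left(131 + \frac{1}{6} \cdot 4 \cdot 33\right) = 49 - \left(131 + \frac{2}{3} \cdot 33\right) = 49 - \left(131 + 22\right) = 49 - 153 = -104$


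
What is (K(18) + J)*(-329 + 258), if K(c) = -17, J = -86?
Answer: 7313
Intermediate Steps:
(K(18) + J)*(-329 + 258) = (-17 - 86)*(-329 + 258) = -103*(-71) = 7313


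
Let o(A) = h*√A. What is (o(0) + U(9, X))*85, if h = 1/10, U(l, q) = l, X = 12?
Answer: 765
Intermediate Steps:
h = ⅒ ≈ 0.10000
o(A) = √A/10
(o(0) + U(9, X))*85 = (√0/10 + 9)*85 = ((⅒)*0 + 9)*85 = (0 + 9)*85 = 9*85 = 765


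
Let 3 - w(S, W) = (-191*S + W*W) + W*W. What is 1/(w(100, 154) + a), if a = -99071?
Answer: -1/127400 ≈ -7.8493e-6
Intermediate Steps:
w(S, W) = 3 - 2*W² + 191*S (w(S, W) = 3 - ((-191*S + W*W) + W*W) = 3 - ((-191*S + W²) + W²) = 3 - ((W² - 191*S) + W²) = 3 - (-191*S + 2*W²) = 3 + (-2*W² + 191*S) = 3 - 2*W² + 191*S)
1/(w(100, 154) + a) = 1/((3 - 2*154² + 191*100) - 99071) = 1/((3 - 2*23716 + 19100) - 99071) = 1/((3 - 47432 + 19100) - 99071) = 1/(-28329 - 99071) = 1/(-127400) = -1/127400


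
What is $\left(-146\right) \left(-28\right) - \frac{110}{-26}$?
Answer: $\frac{53199}{13} \approx 4092.2$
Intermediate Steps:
$\left(-146\right) \left(-28\right) - \frac{110}{-26} = 4088 - - \frac{55}{13} = 4088 + \frac{55}{13} = \frac{53199}{13}$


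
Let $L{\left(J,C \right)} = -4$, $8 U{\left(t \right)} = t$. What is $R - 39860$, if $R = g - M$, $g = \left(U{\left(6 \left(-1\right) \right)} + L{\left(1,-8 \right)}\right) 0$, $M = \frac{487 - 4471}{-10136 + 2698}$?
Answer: $- \frac{148241332}{3719} \approx -39861.0$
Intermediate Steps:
$U{\left(t \right)} = \frac{t}{8}$
$M = \frac{1992}{3719}$ ($M = - \frac{3984}{-7438} = \left(-3984\right) \left(- \frac{1}{7438}\right) = \frac{1992}{3719} \approx 0.53563$)
$g = 0$ ($g = \left(\frac{6 \left(-1\right)}{8} - 4\right) 0 = \left(\frac{1}{8} \left(-6\right) - 4\right) 0 = \left(- \frac{3}{4} - 4\right) 0 = \left(- \frac{19}{4}\right) 0 = 0$)
$R = - \frac{1992}{3719}$ ($R = 0 - \frac{1992}{3719} = - \frac{1992}{3719} \approx -0.53563$)
$R - 39860 = - \frac{1992}{3719} - 39860 = - \frac{148241332}{3719}$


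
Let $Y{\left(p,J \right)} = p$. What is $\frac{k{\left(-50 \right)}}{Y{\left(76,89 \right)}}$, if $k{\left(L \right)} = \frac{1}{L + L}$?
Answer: $- \frac{1}{7600} \approx -0.00013158$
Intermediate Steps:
$k{\left(L \right)} = \frac{1}{2 L}$
$\frac{k{\left(-50 \right)}}{Y{\left(76,89 \right)}} = \frac{\frac{1}{2} \frac{1}{-50}}{76} = \frac{1}{2} \left(- \frac{1}{50}\right) \frac{1}{76} = \left(- \frac{1}{100}\right) \frac{1}{76} = - \frac{1}{7600}$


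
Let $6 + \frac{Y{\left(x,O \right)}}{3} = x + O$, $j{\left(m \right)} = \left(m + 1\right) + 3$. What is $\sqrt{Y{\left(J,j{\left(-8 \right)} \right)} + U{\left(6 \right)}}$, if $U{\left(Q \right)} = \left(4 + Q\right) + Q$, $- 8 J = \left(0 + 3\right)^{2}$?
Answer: $\frac{i \sqrt{278}}{4} \approx 4.1683 i$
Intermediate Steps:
$J = - \frac{9}{8}$ ($J = - \frac{\left(0 + 3\right)^{2}}{8} = - \frac{3^{2}}{8} = \left(- \frac{1}{8}\right) 9 = - \frac{9}{8} \approx -1.125$)
$j{\left(m \right)} = 4 + m$ ($j{\left(m \right)} = \left(1 + m\right) + 3 = 4 + m$)
$Y{\left(x,O \right)} = -18 + 3 O + 3 x$ ($Y{\left(x,O \right)} = -18 + 3 \left(x + O\right) = -18 + 3 \left(O + x\right) = -18 + \left(3 O + 3 x\right) = -18 + 3 O + 3 x$)
$U{\left(Q \right)} = 4 + 2 Q$
$\sqrt{Y{\left(J,j{\left(-8 \right)} \right)} + U{\left(6 \right)}} = \sqrt{\left(-18 + 3 \left(4 - 8\right) + 3 \left(- \frac{9}{8}\right)\right) + \left(4 + 2 \cdot 6\right)} = \sqrt{\left(-18 + 3 \left(-4\right) - \frac{27}{8}\right) + \left(4 + 12\right)} = \sqrt{\left(-18 - 12 - \frac{27}{8}\right) + 16} = \sqrt{- \frac{267}{8} + 16} = \sqrt{- \frac{139}{8}} = \frac{i \sqrt{278}}{4}$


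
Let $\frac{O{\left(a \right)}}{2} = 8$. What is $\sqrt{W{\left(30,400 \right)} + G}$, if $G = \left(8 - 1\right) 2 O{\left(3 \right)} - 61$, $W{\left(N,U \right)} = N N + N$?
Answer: $\sqrt{1093} \approx 33.061$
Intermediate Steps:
$W{\left(N,U \right)} = N + N^{2}$ ($W{\left(N,U \right)} = N^{2} + N = N + N^{2}$)
$O{\left(a \right)} = 16$ ($O{\left(a \right)} = 2 \cdot 8 = 16$)
$G = 163$ ($G = \left(8 - 1\right) 2 \cdot 16 - 61 = 7 \cdot 2 \cdot 16 - 61 = 14 \cdot 16 - 61 = 224 - 61 = 163$)
$\sqrt{W{\left(30,400 \right)} + G} = \sqrt{30 \left(1 + 30\right) + 163} = \sqrt{30 \cdot 31 + 163} = \sqrt{930 + 163} = \sqrt{1093}$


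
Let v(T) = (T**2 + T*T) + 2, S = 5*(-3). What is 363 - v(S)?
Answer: -89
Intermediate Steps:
S = -15
v(T) = 2 + 2*T**2 (v(T) = (T**2 + T**2) + 2 = 2*T**2 + 2 = 2 + 2*T**2)
363 - v(S) = 363 - (2 + 2*(-15)**2) = 363 - (2 + 2*225) = 363 - (2 + 450) = 363 - 1*452 = 363 - 452 = -89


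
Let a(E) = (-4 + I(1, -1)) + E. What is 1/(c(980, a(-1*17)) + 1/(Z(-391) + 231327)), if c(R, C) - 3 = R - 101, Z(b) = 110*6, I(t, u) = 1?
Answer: 231987/204612535 ≈ 0.0011338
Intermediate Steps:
Z(b) = 660
a(E) = -3 + E (a(E) = (-4 + 1) + E = -3 + E)
c(R, C) = -98 + R (c(R, C) = 3 + (R - 101) = 3 + (-101 + R) = -98 + R)
1/(c(980, a(-1*17)) + 1/(Z(-391) + 231327)) = 1/((-98 + 980) + 1/(660 + 231327)) = 1/(882 + 1/231987) = 1/(204612535/231987) = 231987/204612535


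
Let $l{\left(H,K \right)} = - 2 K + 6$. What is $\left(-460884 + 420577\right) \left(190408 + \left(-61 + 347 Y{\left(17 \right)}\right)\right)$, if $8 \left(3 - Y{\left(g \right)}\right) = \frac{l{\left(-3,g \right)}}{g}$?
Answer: $- \frac{15434311391}{2} \approx -7.7172 \cdot 10^{9}$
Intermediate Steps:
$l{\left(H,K \right)} = 6 - 2 K$
$Y{\left(g \right)} = 3 - \frac{6 - 2 g}{8 g}$ ($Y{\left(g \right)} = 3 - \frac{\left(6 - 2 g\right) \frac{1}{g}}{8} = 3 - \frac{\frac{1}{g} \left(6 - 2 g\right)}{8} = 3 - \frac{6 - 2 g}{8 g}$)
$\left(-460884 + 420577\right) \left(190408 + \left(-61 + 347 Y{\left(17 \right)}\right)\right) = \left(-460884 + 420577\right) \left(190408 - \left(61 - 347 \frac{-3 + 13 \cdot 17}{4 \cdot 17}\right)\right) = - 40307 \left(190408 - \left(61 - 347 \cdot \frac{1}{4} \cdot \frac{1}{17} \left(-3 + 221\right)\right)\right) = - 40307 \left(190408 - \left(61 - 347 \cdot \frac{1}{4} \cdot \frac{1}{17} \cdot 218\right)\right) = - 40307 \left(190408 + \left(-61 + 347 \cdot \frac{109}{34}\right)\right) = - 40307 \left(190408 + \left(-61 + \frac{37823}{34}\right)\right) = - 40307 \left(190408 + \frac{35749}{34}\right) = \left(-40307\right) \frac{6509621}{34} = - \frac{15434311391}{2}$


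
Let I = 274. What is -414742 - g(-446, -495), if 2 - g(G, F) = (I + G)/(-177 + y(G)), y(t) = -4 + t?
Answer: -260044316/627 ≈ -4.1474e+5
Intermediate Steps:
g(G, F) = 2 - (274 + G)/(-181 + G) (g(G, F) = 2 - (274 + G)/(-177 + (-4 + G)) = 2 - (274 + G)/(-181 + G))
-414742 - g(-446, -495) = -414742 - (-636 - 446)/(-181 - 446) = -414742 - (-1082)/(-627) = -414742 - (-1)*(-1082)/627 = -414742 - 1*1082/627 = -414742 - 1082/627 = -260044316/627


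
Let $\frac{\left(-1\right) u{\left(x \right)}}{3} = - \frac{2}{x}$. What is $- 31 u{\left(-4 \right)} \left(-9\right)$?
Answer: $- \frac{837}{2} \approx -418.5$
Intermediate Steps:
$u{\left(x \right)} = \frac{6}{x}$ ($u{\left(x \right)} = - 3 \left(- \frac{2}{x}\right) = \frac{6}{x}$)
$- 31 u{\left(-4 \right)} \left(-9\right) = - 31 \frac{6}{-4} \left(-9\right) = - 31 \cdot 6 \left(- \frac{1}{4}\right) \left(-9\right) = \left(-31\right) \left(- \frac{3}{2}\right) \left(-9\right) = \frac{93}{2} \left(-9\right) = - \frac{837}{2}$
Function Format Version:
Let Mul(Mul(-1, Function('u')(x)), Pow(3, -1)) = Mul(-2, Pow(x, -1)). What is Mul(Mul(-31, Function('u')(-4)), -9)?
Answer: Rational(-837, 2) ≈ -418.50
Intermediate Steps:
Function('u')(x) = Mul(6, Pow(x, -1)) (Function('u')(x) = Mul(-3, Mul(-2, Pow(x, -1))) = Mul(6, Pow(x, -1)))
Mul(Mul(-31, Function('u')(-4)), -9) = Mul(Mul(-31, Mul(6, Pow(-4, -1))), -9) = Mul(Mul(-31, Mul(6, Rational(-1, 4))), -9) = Mul(Mul(-31, Rational(-3, 2)), -9) = Mul(Rational(93, 2), -9) = Rational(-837, 2)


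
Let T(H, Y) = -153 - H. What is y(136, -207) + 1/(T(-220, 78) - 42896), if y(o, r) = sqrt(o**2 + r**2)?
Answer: -1/42829 + sqrt(61345) ≈ 247.68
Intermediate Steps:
y(136, -207) + 1/(T(-220, 78) - 42896) = sqrt(136**2 + (-207)**2) + 1/((-153 - 1*(-220)) - 42896) = sqrt(18496 + 42849) + 1/((-153 + 220) - 42896) = sqrt(61345) + 1/(67 - 42896) = sqrt(61345) + 1/(-42829) = sqrt(61345) - 1/42829 = -1/42829 + sqrt(61345)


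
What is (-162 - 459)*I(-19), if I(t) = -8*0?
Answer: 0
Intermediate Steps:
I(t) = 0
(-162 - 459)*I(-19) = (-162 - 459)*0 = -621*0 = 0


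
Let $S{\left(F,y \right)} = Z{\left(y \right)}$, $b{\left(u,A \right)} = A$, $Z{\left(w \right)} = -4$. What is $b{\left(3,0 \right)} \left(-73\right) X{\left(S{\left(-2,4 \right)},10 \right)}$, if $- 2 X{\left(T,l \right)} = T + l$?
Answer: $0$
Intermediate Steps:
$S{\left(F,y \right)} = -4$
$X{\left(T,l \right)} = - \frac{T}{2} - \frac{l}{2}$ ($X{\left(T,l \right)} = - \frac{T + l}{2} = - \frac{T}{2} - \frac{l}{2}$)
$b{\left(3,0 \right)} \left(-73\right) X{\left(S{\left(-2,4 \right)},10 \right)} = 0 \left(-73\right) \left(\left(- \frac{1}{2}\right) \left(-4\right) - 5\right) = 0 \left(2 - 5\right) = 0 \left(-3\right) = 0$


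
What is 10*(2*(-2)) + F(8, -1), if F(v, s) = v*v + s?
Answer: 23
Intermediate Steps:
F(v, s) = s + v² (F(v, s) = v² + s = s + v²)
10*(2*(-2)) + F(8, -1) = 10*(2*(-2)) + (-1 + 8²) = 10*(-4) + (-1 + 64) = -40 + 63 = 23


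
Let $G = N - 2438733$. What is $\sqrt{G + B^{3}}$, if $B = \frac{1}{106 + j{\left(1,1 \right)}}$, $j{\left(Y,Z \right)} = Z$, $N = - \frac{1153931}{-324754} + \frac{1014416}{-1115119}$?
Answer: $\frac{i \sqrt{41922806080322723176683122295906134626}}{4146133483706974} \approx 1561.6 i$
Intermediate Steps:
$N = \frac{957334729125}{362139355726}$ ($N = \left(-1153931\right) \left(- \frac{1}{324754}\right) + 1014416 \left(- \frac{1}{1115119}\right) = \frac{1153931}{324754} - \frac{1014416}{1115119} = \frac{957334729125}{362139355726} \approx 2.6436$)
$B = \frac{1}{107}$ ($B = \frac{1}{106 + 1} = \frac{1}{107} \approx 0.0093458$)
$G = - \frac{883160240073006033}{362139355726}$ ($G = \frac{957334729125}{362139355726} - 2438733 = - \frac{883160240073006033}{362139355726} \approx -2.4387 \cdot 10^{6}$)
$\sqrt{G + B^{3}} = \sqrt{- \frac{883160240073006033}{362139355726} + \left(\frac{1}{107}\right)^{3}} = \sqrt{- \frac{883160240073006033}{362139355726} + \frac{1}{1225043}} = \sqrt{- \frac{1081909269979393390328693}{443636282756646218}} = \frac{i \sqrt{41922806080322723176683122295906134626}}{4146133483706974}$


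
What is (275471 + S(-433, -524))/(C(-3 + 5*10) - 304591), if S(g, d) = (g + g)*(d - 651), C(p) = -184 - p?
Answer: -1293021/304822 ≈ -4.2419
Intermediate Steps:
S(g, d) = 2*g*(-651 + d) (S(g, d) = (2*g)*(-651 + d) = 2*g*(-651 + d))
(275471 + S(-433, -524))/(C(-3 + 5*10) - 304591) = (275471 + 2*(-433)*(-651 - 524))/((-184 - (-3 + 5*10)) - 304591) = (275471 + 2*(-433)*(-1175))/((-184 - (-3 + 50)) - 304591) = (275471 + 1017550)/((-184 - 1*47) - 304591) = 1293021/((-184 - 47) - 304591) = 1293021/(-231 - 304591) = 1293021/(-304822) = 1293021*(-1/304822) = -1293021/304822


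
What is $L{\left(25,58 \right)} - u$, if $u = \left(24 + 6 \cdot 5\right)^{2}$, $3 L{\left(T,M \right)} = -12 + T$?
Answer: $- \frac{8735}{3} \approx -2911.7$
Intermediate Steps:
$L{\left(T,M \right)} = -4 + \frac{T}{3}$ ($L{\left(T,M \right)} = \frac{-12 + T}{3} = -4 + \frac{T}{3}$)
$u = 2916$ ($u = \left(24 + 30\right)^{2} = 54^{2} = 2916$)
$L{\left(25,58 \right)} - u = \left(-4 + \frac{1}{3} \cdot 25\right) - 2916 = \left(-4 + \frac{25}{3}\right) - 2916 = \frac{13}{3} - 2916 = - \frac{8735}{3}$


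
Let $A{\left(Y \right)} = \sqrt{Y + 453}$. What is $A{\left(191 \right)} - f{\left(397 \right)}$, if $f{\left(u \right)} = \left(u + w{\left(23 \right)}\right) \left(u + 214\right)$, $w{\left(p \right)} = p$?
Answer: $-256620 + 2 \sqrt{161} \approx -2.5659 \cdot 10^{5}$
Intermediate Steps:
$A{\left(Y \right)} = \sqrt{453 + Y}$
$f{\left(u \right)} = \left(23 + u\right) \left(214 + u\right)$ ($f{\left(u \right)} = \left(u + 23\right) \left(u + 214\right) = \left(23 + u\right) \left(214 + u\right)$)
$A{\left(191 \right)} - f{\left(397 \right)} = \sqrt{453 + 191} - \left(4922 + 397^{2} + 237 \cdot 397\right) = \sqrt{644} - \left(4922 + 157609 + 94089\right) = 2 \sqrt{161} - 256620 = -256620 + 2 \sqrt{161}$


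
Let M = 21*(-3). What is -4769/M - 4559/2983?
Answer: 13938710/187929 ≈ 74.170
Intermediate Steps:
M = -63
-4769/M - 4559/2983 = -4769/(-63) - 4559/2983 = -4769*(-1/63) - 4559*1/2983 = 4769/63 - 4559/2983 = 13938710/187929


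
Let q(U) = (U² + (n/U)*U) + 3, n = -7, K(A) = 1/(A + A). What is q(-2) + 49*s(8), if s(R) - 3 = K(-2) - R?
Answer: -1029/4 ≈ -257.25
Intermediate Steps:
K(A) = 1/(2*A)
s(R) = 11/4 - R (s(R) = 3 + ((½)/(-2) - R) = 3 + ((½)*(-½) - R) = 3 + (-¼ - R) = 11/4 - R)
q(U) = -4 + U² (q(U) = (U² + (-7/U)*U) + 3 = (U² - 7) + 3 = (-7 + U²) + 3 = -4 + U²)
q(-2) + 49*s(8) = (-4 + (-2)²) + 49*(11/4 - 1*8) = (-4 + 4) + 49*(11/4 - 8) = 0 + 49*(-21/4) = 0 - 1029/4 = -1029/4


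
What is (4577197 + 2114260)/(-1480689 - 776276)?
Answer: -6691457/2256965 ≈ -2.9648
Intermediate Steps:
(4577197 + 2114260)/(-1480689 - 776276) = 6691457/(-2256965) = 6691457*(-1/2256965) = -6691457/2256965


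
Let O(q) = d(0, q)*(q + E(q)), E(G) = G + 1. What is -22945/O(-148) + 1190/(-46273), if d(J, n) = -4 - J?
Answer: -212627637/10920428 ≈ -19.471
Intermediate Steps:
E(G) = 1 + G
O(q) = -4 - 8*q (O(q) = (-4 - 1*0)*(q + (1 + q)) = (-4 + 0)*(1 + 2*q) = -4*(1 + 2*q) = -4 - 8*q)
-22945/O(-148) + 1190/(-46273) = -22945/(-4 - 8*(-148)) + 1190/(-46273) = -22945/(-4 + 1184) + 1190*(-1/46273) = -22945/1180 - 1190/46273 = -22945*1/1180 - 1190/46273 = -4589/236 - 1190/46273 = -212627637/10920428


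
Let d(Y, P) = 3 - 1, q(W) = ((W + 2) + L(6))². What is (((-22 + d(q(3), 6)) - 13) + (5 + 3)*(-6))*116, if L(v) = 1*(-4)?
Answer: -9396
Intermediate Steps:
L(v) = -4
q(W) = (-2 + W)² (q(W) = ((W + 2) - 4)² = ((2 + W) - 4)² = (-2 + W)²)
d(Y, P) = 2
(((-22 + d(q(3), 6)) - 13) + (5 + 3)*(-6))*116 = (((-22 + 2) - 13) + (5 + 3)*(-6))*116 = ((-20 - 13) + 8*(-6))*116 = (-33 - 48)*116 = -81*116 = -9396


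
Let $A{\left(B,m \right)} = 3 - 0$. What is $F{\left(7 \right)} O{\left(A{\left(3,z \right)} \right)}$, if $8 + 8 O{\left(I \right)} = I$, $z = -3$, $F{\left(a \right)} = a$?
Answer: $- \frac{35}{8} \approx -4.375$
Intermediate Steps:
$A{\left(B,m \right)} = 3$ ($A{\left(B,m \right)} = 3 + 0 = 3$)
$O{\left(I \right)} = -1 + \frac{I}{8}$
$F{\left(7 \right)} O{\left(A{\left(3,z \right)} \right)} = 7 \left(-1 + \frac{1}{8} \cdot 3\right) = 7 \left(-1 + \frac{3}{8}\right) = 7 \left(- \frac{5}{8}\right) = - \frac{35}{8}$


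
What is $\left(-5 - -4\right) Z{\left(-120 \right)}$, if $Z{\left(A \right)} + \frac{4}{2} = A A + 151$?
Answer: $-14549$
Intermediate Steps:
$Z{\left(A \right)} = 149 + A^{2}$ ($Z{\left(A \right)} = -2 + \left(A A + 151\right) = -2 + \left(A^{2} + 151\right) = -2 + \left(151 + A^{2}\right) = 149 + A^{2}$)
$\left(-5 - -4\right) Z{\left(-120 \right)} = \left(-5 - -4\right) \left(149 + \left(-120\right)^{2}\right) = \left(-5 + 4\right) \left(149 + 14400\right) = \left(-1\right) 14549 = -14549$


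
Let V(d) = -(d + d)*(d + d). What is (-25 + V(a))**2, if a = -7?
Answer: 48841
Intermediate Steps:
V(d) = -4*d**2 (V(d) = -2*d*2*d = -4*d**2)
(-25 + V(a))**2 = (-25 - 4*(-7)**2)**2 = (-25 - 4*49)**2 = (-25 - 196)**2 = (-221)**2 = 48841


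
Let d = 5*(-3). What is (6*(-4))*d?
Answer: 360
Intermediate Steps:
d = -15
(6*(-4))*d = (6*(-4))*(-15) = -24*(-15) = 360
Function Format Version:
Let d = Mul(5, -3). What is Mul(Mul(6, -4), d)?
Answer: 360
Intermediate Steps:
d = -15
Mul(Mul(6, -4), d) = Mul(Mul(6, -4), -15) = Mul(-24, -15) = 360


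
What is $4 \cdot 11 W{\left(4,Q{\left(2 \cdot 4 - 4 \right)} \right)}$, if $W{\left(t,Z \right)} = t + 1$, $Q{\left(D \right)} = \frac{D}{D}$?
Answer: $220$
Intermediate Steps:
$Q{\left(D \right)} = 1$
$W{\left(t,Z \right)} = 1 + t$
$4 \cdot 11 W{\left(4,Q{\left(2 \cdot 4 - 4 \right)} \right)} = 4 \cdot 11 \left(1 + 4\right) = 44 \cdot 5 = 220$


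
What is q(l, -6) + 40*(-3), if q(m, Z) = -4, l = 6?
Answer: -124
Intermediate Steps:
q(l, -6) + 40*(-3) = -4 + 40*(-3) = -4 - 120 = -124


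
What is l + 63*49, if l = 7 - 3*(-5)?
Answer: 3109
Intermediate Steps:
l = 22 (l = 7 + 15 = 22)
l + 63*49 = 22 + 63*49 = 22 + 3087 = 3109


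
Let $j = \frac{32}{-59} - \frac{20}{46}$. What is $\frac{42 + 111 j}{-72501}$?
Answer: $\frac{30064}{32794619} \approx 0.00091674$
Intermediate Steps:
$j = - \frac{1326}{1357}$ ($j = 32 \left(- \frac{1}{59}\right) - \frac{10}{23} = - \frac{32}{59} - \frac{10}{23} = - \frac{1326}{1357} \approx -0.97716$)
$\frac{42 + 111 j}{-72501} = \frac{42 + 111 \left(- \frac{1326}{1357}\right)}{-72501} = \left(42 - \frac{147186}{1357}\right) \left(- \frac{1}{72501}\right) = \left(- \frac{90192}{1357}\right) \left(- \frac{1}{72501}\right) = \frac{30064}{32794619}$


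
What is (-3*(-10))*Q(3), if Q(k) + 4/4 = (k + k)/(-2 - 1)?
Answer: -90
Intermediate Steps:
Q(k) = -1 - 2*k/3 (Q(k) = -1 + (k + k)/(-2 - 1) = -1 + (2*k)/(-3) = -1 + (2*k)*(-1/3) = -1 - 2*k/3)
(-3*(-10))*Q(3) = (-3*(-10))*(-1 - 2/3*3) = 30*(-1 - 2) = 30*(-3) = -90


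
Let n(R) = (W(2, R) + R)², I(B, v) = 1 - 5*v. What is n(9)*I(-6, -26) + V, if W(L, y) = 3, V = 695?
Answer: 19559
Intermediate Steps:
n(R) = (3 + R)²
n(9)*I(-6, -26) + V = (3 + 9)²*(1 - 5*(-26)) + 695 = 12²*(1 + 130) + 695 = 144*131 + 695 = 18864 + 695 = 19559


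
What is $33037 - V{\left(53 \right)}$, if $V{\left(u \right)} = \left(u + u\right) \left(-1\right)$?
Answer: $33143$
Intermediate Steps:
$V{\left(u \right)} = - 2 u$ ($V{\left(u \right)} = 2 u \left(-1\right) = - 2 u$)
$33037 - V{\left(53 \right)} = 33037 - \left(-2\right) 53 = 33037 - -106 = 33037 + 106 = 33143$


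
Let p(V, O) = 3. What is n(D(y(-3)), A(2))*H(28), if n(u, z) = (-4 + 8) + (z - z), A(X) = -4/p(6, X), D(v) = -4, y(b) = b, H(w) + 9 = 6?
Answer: -12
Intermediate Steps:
H(w) = -3 (H(w) = -9 + 6 = -3)
A(X) = -4/3
n(u, z) = 4 (n(u, z) = 4 + 0 = 4)
n(D(y(-3)), A(2))*H(28) = 4*(-3) = -12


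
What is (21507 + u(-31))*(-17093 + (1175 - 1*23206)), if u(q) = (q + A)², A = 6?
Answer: -865892368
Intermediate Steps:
u(q) = (6 + q)² (u(q) = (q + 6)² = (6 + q)²)
(21507 + u(-31))*(-17093 + (1175 - 1*23206)) = (21507 + (6 - 31)²)*(-17093 + (1175 - 1*23206)) = (21507 + (-25)²)*(-17093 + (1175 - 23206)) = (21507 + 625)*(-17093 - 22031) = 22132*(-39124) = -865892368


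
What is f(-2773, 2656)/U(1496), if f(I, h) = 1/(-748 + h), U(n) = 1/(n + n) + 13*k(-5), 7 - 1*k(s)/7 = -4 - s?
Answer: 748/779242941 ≈ 9.5991e-7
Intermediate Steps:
k(s) = 77 + 7*s (k(s) = 49 - 7*(-4 - s) = 49 + (28 + 7*s) = 77 + 7*s)
U(n) = 546 + 1/(2*n) (U(n) = 1/(n + n) + 13*(77 + 7*(-5)) = 1/(2*n) + 13*(77 - 35) = 1/(2*n) + 13*42 = 1/(2*n) + 546 = 546 + 1/(2*n))
f(-2773, 2656)/U(1496) = 1/((-748 + 2656)*(546 + (1/2)/1496)) = 1/(1908*(546 + (1/2)*(1/1496))) = 1/(1908*(546 + 1/2992)) = 1/(1908*(1633633/2992)) = (1/1908)*(2992/1633633) = 748/779242941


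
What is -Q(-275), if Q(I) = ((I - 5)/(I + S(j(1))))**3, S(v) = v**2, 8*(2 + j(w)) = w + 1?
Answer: -89915392000/82369655551 ≈ -1.0916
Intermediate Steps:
j(w) = -15/8 + w/8 (j(w) = -2 + (w + 1)/8 = -2 + (1 + w)/8 = -2 + (1/8 + w/8) = -15/8 + w/8)
Q(I) = (-5 + I)**3/(49/16 + I)**3 (Q(I) = ((I - 5)/(I + (-15/8 + (1/8)*1)**2))**3 = ((-5 + I)/(I + (-15/8 + 1/8)**2))**3 = ((-5 + I)/(I + (-7/4)**2))**3 = ((-5 + I)/(I + 49/16))**3 = ((-5 + I)/(49/16 + I))**3 = (-5 + I)**3/(49/16 + I)**3)
-Q(-275) = -4096*(-5 - 275)**3/(49 + 16*(-275))**3 = -4096*(-280)**3/(49 - 4400)**3 = -4096*(-21952000)/(-4351)**3 = -4096*(-21952000)*(-1)/82369655551 = -1*89915392000/82369655551 = -89915392000/82369655551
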